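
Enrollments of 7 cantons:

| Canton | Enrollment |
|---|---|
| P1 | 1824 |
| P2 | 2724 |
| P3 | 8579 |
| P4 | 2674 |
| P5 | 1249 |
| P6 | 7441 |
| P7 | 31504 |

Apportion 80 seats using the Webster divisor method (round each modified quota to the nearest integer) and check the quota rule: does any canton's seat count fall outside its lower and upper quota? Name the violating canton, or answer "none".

P7

Standard quotas: P1 2.606, P2 3.892, P3 12.257, P4 3.820, P5 1.784, P6 10.631, P7 45.010.
Webster allocation: P1 3, P2 4, P3 12, P4 4, P5 2, P6 11, P7 44.
P7 has quota 45.010 (lower 45, upper 46) but receives 44 — outside the quota interval.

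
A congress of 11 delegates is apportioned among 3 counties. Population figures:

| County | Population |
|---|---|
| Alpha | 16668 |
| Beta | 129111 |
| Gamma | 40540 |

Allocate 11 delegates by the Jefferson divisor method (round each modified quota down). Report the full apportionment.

Alpha=1, Beta=8, Gamma=2

Standard divisor 186319/11 ≈ 16938.091; standard quotas: Alpha 0.984, Beta 7.623, Gamma 2.393.
Rounding down gives 0, 7, 2 = 9 seats, so the divisor must be adjusted.
With modified divisor 15200: modified quotas Alpha 1.097, Beta 8.494, Gamma 2.667.
Rounding down: Alpha 1, Beta 8, Gamma 2 (total 11).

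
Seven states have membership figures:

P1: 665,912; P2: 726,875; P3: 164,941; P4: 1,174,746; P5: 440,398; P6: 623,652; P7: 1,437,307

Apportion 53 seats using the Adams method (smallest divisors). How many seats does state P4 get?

Standard divisor 5233831/53 ≈ 98751.528; standard quotas: P1 6.743, P2 7.361, P3 1.670, P4 11.896, P5 4.460, P6 6.315, P7 14.555.
Rounding up gives 7, 8, 2, 12, 5, 7, 15 = 56 seats, so the divisor must be adjusted.
With modified divisor 105400: modified quotas P1 6.318, P2 6.896, P3 1.565, P4 11.146, P5 4.178, P6 5.917, P7 13.637.
Rounding up: P1 7, P2 7, P3 2, P4 12, P5 5, P6 6, P7 14 (total 53).
P4 receives 12.

12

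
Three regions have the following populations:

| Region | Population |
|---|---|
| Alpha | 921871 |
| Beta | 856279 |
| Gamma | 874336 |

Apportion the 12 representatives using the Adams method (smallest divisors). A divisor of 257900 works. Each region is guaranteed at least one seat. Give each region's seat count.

With modified divisor 257900: modified quotas Alpha 3.575, Beta 3.320, Gamma 3.390.
Rounding up: Alpha 4, Beta 4, Gamma 4 (total 12).

Alpha=4, Beta=4, Gamma=4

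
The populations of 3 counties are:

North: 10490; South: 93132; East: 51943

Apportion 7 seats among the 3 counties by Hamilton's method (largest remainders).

The standard divisor is 155565/7 ≈ 22223.571.
Standard quotas: North 0.4720, South 4.1907, East 2.3373.
Lower quotas: North 0, South 4, East 2 (sum 6, leaving 1 seat).
Remainders in descending order: North 0.4720, East 0.3373, South 0.1907.
Largest remainder: North receives the extra seat.

North=1, South=4, East=2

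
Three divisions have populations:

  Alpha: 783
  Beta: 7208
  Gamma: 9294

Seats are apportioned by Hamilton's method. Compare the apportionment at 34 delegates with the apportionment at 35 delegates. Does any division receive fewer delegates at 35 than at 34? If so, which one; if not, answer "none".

At 34 seats: Alpha 2, Beta 14, Gamma 18.
At 35 seats: Alpha 1, Beta 15, Gamma 19.
Alpha drops from 2 to 1.

Alpha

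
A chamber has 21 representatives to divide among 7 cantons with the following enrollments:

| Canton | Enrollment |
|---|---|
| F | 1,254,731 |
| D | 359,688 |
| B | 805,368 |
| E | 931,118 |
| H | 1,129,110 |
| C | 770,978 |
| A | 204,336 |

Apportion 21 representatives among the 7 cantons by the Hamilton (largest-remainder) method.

Standard divisor: 5455329 ÷ 21 ≈ 259777.571.
Standard quotas: F 4.8300, D 1.3846, B 3.1002, E 3.5843, H 4.3464, C 2.9678, A 0.7866.
Lower quotas: F 4, D 1, B 3, E 3, H 4, C 2, A 0 (sum 17, leaving 4 seats).
Remainders in descending order: C 0.9678, F 0.8300, A 0.7866, E 0.5843, D 0.3846, H 0.3464, B 0.1002.
The surplus seats go to C, F, A, E.

F 5; D 1; B 3; E 4; H 4; C 3; A 1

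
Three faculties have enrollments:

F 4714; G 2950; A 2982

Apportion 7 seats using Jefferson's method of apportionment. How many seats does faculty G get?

Standard divisor 10646/7 ≈ 1520.857; standard quotas: F 3.100, G 1.940, A 1.961.
Rounding down gives 3, 1, 1 = 5 seats, so the divisor must be adjusted.
With modified divisor 1300: modified quotas F 3.626, G 2.269, A 2.294.
Rounding down: F 3, G 2, A 2 (total 7).
G receives 2.

2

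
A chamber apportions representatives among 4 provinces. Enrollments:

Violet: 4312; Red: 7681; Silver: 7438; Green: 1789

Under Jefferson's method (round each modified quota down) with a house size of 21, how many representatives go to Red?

Standard divisor 21220/21 ≈ 1010.476; standard quotas: Violet 4.267, Red 7.601, Silver 7.361, Green 1.770.
Rounding down gives 4, 7, 7, 1 = 19 seats, so the divisor must be adjusted.
With modified divisor 910: modified quotas Violet 4.738, Red 8.441, Silver 8.174, Green 1.966.
Rounding down: Violet 4, Red 8, Silver 8, Green 1 (total 21).
Red receives 8.

8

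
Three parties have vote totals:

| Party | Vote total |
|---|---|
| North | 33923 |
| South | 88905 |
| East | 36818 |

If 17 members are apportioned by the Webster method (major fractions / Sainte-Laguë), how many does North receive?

4

Standard divisor 159646/17 ≈ 9390.941; standard quotas: North 3.612, South 9.467, East 3.921.
Rounding to the nearest integer gives North 4, South 9, East 4 — total 17, matching the house size, so no adjustment is needed.
North receives 4.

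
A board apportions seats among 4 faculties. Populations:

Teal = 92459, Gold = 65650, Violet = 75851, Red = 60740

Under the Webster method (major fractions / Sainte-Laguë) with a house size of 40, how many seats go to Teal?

Standard divisor 294700/40 ≈ 7367.5; standard quotas: Teal 12.550, Gold 8.911, Violet 10.295, Red 8.244.
Rounding to the nearest integer gives Teal 13, Gold 9, Violet 10, Red 8 — total 40, matching the house size, so no adjustment is needed.
Teal receives 13.

13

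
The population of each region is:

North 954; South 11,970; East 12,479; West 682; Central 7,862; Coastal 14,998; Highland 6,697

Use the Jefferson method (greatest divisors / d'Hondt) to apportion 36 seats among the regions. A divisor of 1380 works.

North 0; South 8; East 9; West 0; Central 5; Coastal 10; Highland 4

With modified divisor 1380: modified quotas North 0.691, South 8.674, East 9.043, West 0.494, Central 5.697, Coastal 10.868, Highland 4.853.
Rounding down: North 0, South 8, East 9, West 0, Central 5, Coastal 10, Highland 4 (total 36).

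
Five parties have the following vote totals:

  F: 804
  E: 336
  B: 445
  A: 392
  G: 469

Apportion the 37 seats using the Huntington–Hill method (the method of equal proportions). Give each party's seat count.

With divisor 67: modified quotas F 12.000, E 5.015, B 6.642, A 5.851, G 7.000.
Geometric-mean thresholds: F √(12·13)=12.490, E √(5·6)=5.477, B √(6·7)=6.481, A √(5·6)=5.477, G √(7·8)=7.483.
Each quota rounded against its threshold gives F 12, E 5, B 7, A 6, G 7 (total 37).

F 12; E 5; B 7; A 6; G 7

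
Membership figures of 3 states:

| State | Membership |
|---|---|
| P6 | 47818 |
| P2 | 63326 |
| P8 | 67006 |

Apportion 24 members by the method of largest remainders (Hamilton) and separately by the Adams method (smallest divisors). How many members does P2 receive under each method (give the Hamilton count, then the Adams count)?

Hamilton: P6 6, P2 9, P8 9.
Adams: P6 7, P2 8, P8 9.
P2 gets 9 under Hamilton and 8 under Adams.

9 and 8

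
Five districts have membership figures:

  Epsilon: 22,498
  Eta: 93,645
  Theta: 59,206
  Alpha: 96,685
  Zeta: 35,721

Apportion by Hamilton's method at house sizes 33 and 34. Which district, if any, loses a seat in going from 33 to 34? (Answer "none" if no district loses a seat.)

At 33 seats: Epsilon 3, Eta 10, Theta 6, Alpha 10, Zeta 4.
At 34 seats: Epsilon 2, Eta 10, Theta 7, Alpha 11, Zeta 4.
Epsilon drops from 3 to 2.

Epsilon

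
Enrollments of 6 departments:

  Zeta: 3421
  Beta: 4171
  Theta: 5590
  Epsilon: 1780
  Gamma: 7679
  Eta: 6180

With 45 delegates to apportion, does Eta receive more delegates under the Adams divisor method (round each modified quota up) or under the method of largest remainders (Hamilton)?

Adams: Zeta 5, Beta 7, Theta 9, Epsilon 3, Gamma 12, Eta 9.
Hamilton: Zeta 5, Beta 6, Theta 9, Epsilon 3, Gamma 12, Eta 10.
Eta gets 9 under Adams and 10 under Hamilton.

Hamilton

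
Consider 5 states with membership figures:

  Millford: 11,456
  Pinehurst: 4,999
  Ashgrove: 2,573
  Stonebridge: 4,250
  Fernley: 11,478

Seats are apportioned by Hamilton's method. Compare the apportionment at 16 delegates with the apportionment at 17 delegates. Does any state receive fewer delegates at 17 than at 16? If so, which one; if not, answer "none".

Pinehurst

At 16 seats: Millford 5, Pinehurst 3, Ashgrove 1, Stonebridge 2, Fernley 5.
At 17 seats: Millford 6, Pinehurst 2, Ashgrove 1, Stonebridge 2, Fernley 6.
Pinehurst drops from 3 to 2.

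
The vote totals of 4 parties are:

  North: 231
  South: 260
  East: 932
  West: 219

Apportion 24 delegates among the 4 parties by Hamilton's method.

The standard divisor is 1642/24 ≈ 68.417.
Standard quotas: North 3.376, South 3.800, East 13.622, West 3.201.
Lower quotas: North 3, South 3, East 13, West 3 (sum 22, leaving 2 seats).
Remainders in descending order: South 0.800, East 0.622, North 0.376, West 0.201.
Largest remainders: South, East receive the extra seats.

North 3, South 4, East 14, West 3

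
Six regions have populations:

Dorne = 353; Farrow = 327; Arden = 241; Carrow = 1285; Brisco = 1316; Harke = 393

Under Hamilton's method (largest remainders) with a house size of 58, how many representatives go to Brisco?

Standard divisor: 3915 ÷ 58 ≈ 67.5.
Standard quotas: Dorne 5.230, Farrow 4.844, Arden 3.570, Carrow 19.037, Brisco 19.496, Harke 5.822.
Lower quotas: Dorne 5, Farrow 4, Arden 3, Carrow 19, Brisco 19, Harke 5 (sum 55, leaving 3 seats).
Remainders in descending order: Farrow 0.844, Harke 0.822, Arden 0.570, Brisco 0.496, Dorne 0.230, Carrow 0.037.
Largest remainders: Farrow, Harke, Arden receive the extra seats.
Brisco receives 19.

19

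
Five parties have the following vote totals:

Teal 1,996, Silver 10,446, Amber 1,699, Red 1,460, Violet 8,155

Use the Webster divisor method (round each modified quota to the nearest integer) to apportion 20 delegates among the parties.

Standard divisor 23756/20 ≈ 1187.8; standard quotas: Teal 1.680, Silver 8.794, Amber 1.430, Red 1.229, Violet 6.866.
Rounding to the nearest integer gives Teal 2, Silver 9, Amber 1, Red 1, Violet 7 — total 20, matching the house size, so no adjustment is needed.

Teal=2, Silver=9, Amber=1, Red=1, Violet=7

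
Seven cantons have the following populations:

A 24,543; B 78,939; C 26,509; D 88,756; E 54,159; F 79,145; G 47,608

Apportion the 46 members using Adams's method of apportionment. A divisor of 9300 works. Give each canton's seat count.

With modified divisor 9300: modified quotas A 2.639, B 8.488, C 2.850, D 9.544, E 5.824, F 8.510, G 5.119.
Rounding up: A 3, B 9, C 3, D 10, E 6, F 9, G 6 (total 46).

A 3, B 9, C 3, D 10, E 6, F 9, G 6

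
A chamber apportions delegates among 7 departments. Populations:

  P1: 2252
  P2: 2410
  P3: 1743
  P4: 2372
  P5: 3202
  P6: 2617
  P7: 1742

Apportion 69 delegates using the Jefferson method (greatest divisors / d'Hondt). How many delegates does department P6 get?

11

Standard divisor 16338/69 ≈ 236.783; standard quotas: P1 9.511, P2 10.178, P3 7.361, P4 10.018, P5 13.523, P6 11.052, P7 7.357.
Rounding down gives 9, 10, 7, 10, 13, 11, 7 = 67 seats, so the divisor must be adjusted.
With modified divisor 220: modified quotas P1 10.236, P2 10.955, P3 7.923, P4 10.782, P5 14.555, P6 11.895, P7 7.918.
Rounding down: P1 10, P2 10, P3 7, P4 10, P5 14, P6 11, P7 7 (total 69).
P6 receives 11.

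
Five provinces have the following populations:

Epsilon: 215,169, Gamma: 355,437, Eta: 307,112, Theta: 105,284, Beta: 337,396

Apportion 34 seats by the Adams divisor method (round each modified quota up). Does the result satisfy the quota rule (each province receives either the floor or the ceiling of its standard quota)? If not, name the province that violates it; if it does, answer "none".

Standard quotas: Epsilon 5.541, Gamma 9.152, Eta 7.908, Theta 2.711, Beta 8.688.
Adams allocation: Epsilon 6, Gamma 9, Eta 8, Theta 3, Beta 8.
Every allocation lies between the lower and upper quota.

none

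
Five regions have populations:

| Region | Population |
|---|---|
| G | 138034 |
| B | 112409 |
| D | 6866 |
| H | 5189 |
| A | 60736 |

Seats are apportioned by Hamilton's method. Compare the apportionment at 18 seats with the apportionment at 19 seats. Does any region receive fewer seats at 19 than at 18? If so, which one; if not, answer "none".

D

At 18 seats: G 8, B 6, D 1, H 0, A 3.
At 19 seats: G 8, B 7, D 0, H 0, A 4.
D drops from 1 to 0.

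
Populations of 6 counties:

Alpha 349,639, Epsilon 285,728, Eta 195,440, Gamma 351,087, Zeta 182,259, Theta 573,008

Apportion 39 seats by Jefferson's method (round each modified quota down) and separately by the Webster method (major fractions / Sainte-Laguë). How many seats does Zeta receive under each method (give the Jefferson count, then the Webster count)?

Jefferson: Alpha 7, Epsilon 6, Eta 4, Gamma 7, Zeta 3, Theta 12.
Webster: Alpha 7, Epsilon 6, Eta 4, Gamma 7, Zeta 4, Theta 11.
Zeta gets 3 under Jefferson and 4 under Webster.

3 and 4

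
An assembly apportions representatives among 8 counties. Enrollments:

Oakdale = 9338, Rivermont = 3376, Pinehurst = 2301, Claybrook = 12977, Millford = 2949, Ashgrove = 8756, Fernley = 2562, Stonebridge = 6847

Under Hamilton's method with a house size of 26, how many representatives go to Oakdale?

Total 49106; standard divisor 49106/26 ≈ 1888.692.
Standard quotas: Oakdale 4.9442, Rivermont 1.7875, Pinehurst 1.2183, Claybrook 6.8709, Millford 1.5614, Ashgrove 4.6360, Fernley 1.3565, Stonebridge 3.6253.
Lower quotas: Oakdale 4, Rivermont 1, Pinehurst 1, Claybrook 6, Millford 1, Ashgrove 4, Fernley 1, Stonebridge 3 (sum 21, leaving 5 seats).
Remainders in descending order: Oakdale 0.9442, Claybrook 0.8709, Rivermont 0.7875, Ashgrove 0.6360, Stonebridge 0.6253, Millford 0.5614, Fernley 0.3565, Pinehurst 0.2183.
The surplus seats go to Oakdale, Claybrook, Rivermont, Ashgrove, Stonebridge.
Oakdale receives 5.

5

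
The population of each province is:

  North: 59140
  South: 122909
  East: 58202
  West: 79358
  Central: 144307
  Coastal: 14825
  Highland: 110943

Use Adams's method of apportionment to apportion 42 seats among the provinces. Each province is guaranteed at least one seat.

Standard divisor 589684/42 ≈ 14040.095; standard quotas: North 4.212, South 8.754, East 4.145, West 5.652, Central 10.278, Coastal 1.056, Highland 7.902.
Rounding up gives 5, 9, 5, 6, 11, 2, 8 = 46 seats, so the divisor must be adjusted.
With modified divisor 15202: modified quotas North 3.890, South 8.085, East 3.829, West 5.220, Central 9.493, Coastal 0.975, Highland 7.298.
Rounding up: North 4, South 9, East 4, West 6, Central 10, Coastal 1, Highland 8 (total 42).

North 4, South 9, East 4, West 6, Central 10, Coastal 1, Highland 8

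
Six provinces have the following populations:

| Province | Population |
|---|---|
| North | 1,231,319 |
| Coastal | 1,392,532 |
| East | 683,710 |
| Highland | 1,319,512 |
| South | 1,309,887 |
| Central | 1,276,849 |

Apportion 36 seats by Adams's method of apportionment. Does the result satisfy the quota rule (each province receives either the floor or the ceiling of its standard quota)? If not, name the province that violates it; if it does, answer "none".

none

Standard quotas: North 6.145, Coastal 6.949, East 3.412, Highland 6.585, South 6.537, Central 6.372.
Adams allocation: North 6, Coastal 7, East 4, Highland 7, South 6, Central 6.
Every allocation lies between the lower and upper quota.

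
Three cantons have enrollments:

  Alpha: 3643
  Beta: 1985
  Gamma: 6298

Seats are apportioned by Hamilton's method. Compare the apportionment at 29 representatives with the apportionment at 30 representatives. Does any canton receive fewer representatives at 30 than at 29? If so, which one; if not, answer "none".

At 29 seats: Alpha 9, Beta 5, Gamma 15.
At 30 seats: Alpha 9, Beta 5, Gamma 16.
No canton's allocation decreased.

none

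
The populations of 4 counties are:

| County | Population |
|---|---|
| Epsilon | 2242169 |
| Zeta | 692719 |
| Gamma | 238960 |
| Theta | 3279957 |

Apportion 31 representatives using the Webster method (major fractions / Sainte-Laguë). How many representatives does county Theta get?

16

Standard divisor 6453805/31 ≈ 208187.258; standard quotas: Epsilon 10.770, Zeta 3.327, Gamma 1.148, Theta 15.755.
Rounding to the nearest integer gives Epsilon 11, Zeta 3, Gamma 1, Theta 16 — total 31, matching the house size, so no adjustment is needed.
Theta receives 16.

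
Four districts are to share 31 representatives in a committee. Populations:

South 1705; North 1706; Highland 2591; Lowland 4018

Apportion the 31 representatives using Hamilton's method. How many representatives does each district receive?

South 5, North 5, Highland 8, Lowland 13

Total 10020; standard divisor 10020/31 ≈ 323.226.
Standard quotas: South 5.275, North 5.278, Highland 8.016, Lowland 12.431.
Lower quotas: South 5, North 5, Highland 8, Lowland 12 (sum 30, leaving 1 seat).
Remainders in descending order: Lowland 0.431, North 0.278, South 0.275, Highland 0.016.
The surplus seat goes to Lowland.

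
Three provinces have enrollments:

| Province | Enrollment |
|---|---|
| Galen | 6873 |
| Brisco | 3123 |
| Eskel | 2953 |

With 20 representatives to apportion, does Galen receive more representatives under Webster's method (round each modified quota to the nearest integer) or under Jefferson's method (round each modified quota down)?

Jefferson

Webster: Galen 10, Brisco 5, Eskel 5.
Jefferson: Galen 11, Brisco 5, Eskel 4.
Galen gets 10 under Webster and 11 under Jefferson.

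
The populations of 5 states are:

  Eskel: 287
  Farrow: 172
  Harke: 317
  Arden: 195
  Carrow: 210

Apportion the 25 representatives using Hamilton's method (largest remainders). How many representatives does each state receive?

Eskel 6, Farrow 4, Harke 7, Arden 4, Carrow 4

The standard divisor is 1181/25 ≈ 47.24.
Standard quotas: Eskel 6.075, Farrow 3.641, Harke 6.710, Arden 4.128, Carrow 4.445.
Lower quotas: Eskel 6, Farrow 3, Harke 6, Arden 4, Carrow 4 (sum 23, leaving 2 seats).
Remainders in descending order: Harke 0.710, Farrow 0.641, Carrow 0.445, Arden 0.128, Eskel 0.075.
Largest remainders: Harke, Farrow receive the extra seats.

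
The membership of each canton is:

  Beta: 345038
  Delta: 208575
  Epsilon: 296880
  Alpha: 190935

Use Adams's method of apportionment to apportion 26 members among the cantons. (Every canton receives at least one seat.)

Standard divisor 1041428/26 ≈ 40054.923; standard quotas: Beta 8.614, Delta 5.207, Epsilon 7.412, Alpha 4.767.
Rounding up gives 9, 6, 8, 5 = 28 seats, so the divisor must be adjusted.
With modified divisor 42800: modified quotas Beta 8.062, Delta 4.873, Epsilon 6.936, Alpha 4.461.
Rounding up: Beta 9, Delta 5, Epsilon 7, Alpha 5 (total 26).

Beta=9; Delta=5; Epsilon=7; Alpha=5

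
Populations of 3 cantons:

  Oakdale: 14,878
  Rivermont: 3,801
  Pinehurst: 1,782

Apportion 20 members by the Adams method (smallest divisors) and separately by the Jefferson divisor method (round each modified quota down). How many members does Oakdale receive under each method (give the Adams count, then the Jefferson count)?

Adams: Oakdale 14, Rivermont 4, Pinehurst 2.
Jefferson: Oakdale 15, Rivermont 4, Pinehurst 1.
Oakdale gets 14 under Adams and 15 under Jefferson.

14 and 15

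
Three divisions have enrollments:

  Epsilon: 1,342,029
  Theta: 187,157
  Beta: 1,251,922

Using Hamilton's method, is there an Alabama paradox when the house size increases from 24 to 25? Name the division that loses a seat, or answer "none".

At 24 seats: Epsilon 11, Theta 2, Beta 11.
At 25 seats: Epsilon 12, Theta 2, Beta 11.
No division's allocation decreased.

none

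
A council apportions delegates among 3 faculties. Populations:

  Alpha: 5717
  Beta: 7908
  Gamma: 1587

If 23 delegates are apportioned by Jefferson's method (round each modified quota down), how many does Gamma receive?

Standard divisor 15212/23 ≈ 661.391; standard quotas: Alpha 8.644, Beta 11.957, Gamma 2.399.
Rounding down gives 8, 11, 2 = 21 seats, so the divisor must be adjusted.
With modified divisor 620: modified quotas Alpha 9.221, Beta 12.755, Gamma 2.560.
Rounding down: Alpha 9, Beta 12, Gamma 2 (total 23).
Gamma receives 2.

2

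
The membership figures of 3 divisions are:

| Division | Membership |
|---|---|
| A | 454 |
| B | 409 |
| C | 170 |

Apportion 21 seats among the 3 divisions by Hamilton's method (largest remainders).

A: 9, B: 8, C: 4

Total 1033; standard divisor 1033/21 ≈ 49.19.
Standard quotas: A 9.229, B 8.315, C 3.456.
Lower quotas: A 9, B 8, C 3 (sum 20, leaving 1 seat).
Remainders in descending order: C 0.456, B 0.315, A 0.229.
Largest remainder: C receives the extra seat.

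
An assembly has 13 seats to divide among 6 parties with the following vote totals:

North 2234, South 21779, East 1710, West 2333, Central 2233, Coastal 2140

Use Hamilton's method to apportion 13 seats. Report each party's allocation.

North=1; South=9; East=0; West=1; Central=1; Coastal=1

Standard divisor: 32429 ÷ 13 ≈ 2494.538.
Standard quotas: North 0.8956, South 8.7307, East 0.6855, West 0.9352, Central 0.8952, Coastal 0.8579.
Lower quotas: North 0, South 8, East 0, West 0, Central 0, Coastal 0 (sum 8, leaving 5 seats).
Remainders in descending order: West 0.9352, North 0.8956, Central 0.8952, Coastal 0.8579, South 0.7307, East 0.6855.
The surplus seats go to West, North, Central, Coastal, South.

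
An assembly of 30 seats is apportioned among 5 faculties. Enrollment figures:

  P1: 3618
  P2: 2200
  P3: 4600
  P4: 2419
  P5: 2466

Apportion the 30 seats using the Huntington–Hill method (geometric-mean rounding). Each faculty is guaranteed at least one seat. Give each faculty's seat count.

With divisor 516: modified quotas P1 7.012, P2 4.264, P3 8.915, P4 4.688, P5 4.779.
Geometric-mean thresholds: P1 √(7·8)=7.483, P2 √(4·5)=4.472, P3 √(8·9)=8.485, P4 √(4·5)=4.472, P5 √(4·5)=4.472.
Each quota rounded against its threshold gives P1 7, P2 4, P3 9, P4 5, P5 5 (total 30).

P1 7, P2 4, P3 9, P4 5, P5 5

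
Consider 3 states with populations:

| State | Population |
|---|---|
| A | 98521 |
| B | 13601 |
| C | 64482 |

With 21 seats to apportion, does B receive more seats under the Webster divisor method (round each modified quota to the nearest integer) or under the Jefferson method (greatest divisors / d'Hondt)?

Webster

Webster: A 11, B 2, C 8.
Jefferson: A 12, B 1, C 8.
B gets 2 under Webster and 1 under Jefferson.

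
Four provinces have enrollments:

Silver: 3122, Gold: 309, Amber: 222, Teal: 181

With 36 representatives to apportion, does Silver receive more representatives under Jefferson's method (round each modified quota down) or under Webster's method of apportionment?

Jefferson

Jefferson: Silver 30, Gold 3, Amber 2, Teal 1.
Webster: Silver 29, Gold 3, Amber 2, Teal 2.
Silver gets 30 under Jefferson and 29 under Webster.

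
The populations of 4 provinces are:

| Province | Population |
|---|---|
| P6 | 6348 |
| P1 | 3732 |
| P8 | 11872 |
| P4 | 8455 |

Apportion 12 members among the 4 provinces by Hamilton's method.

Standard divisor: 30407 ÷ 12 ≈ 2533.917.
Standard quotas: P6 2.5052, P1 1.4728, P8 4.6852, P4 3.3367.
Lower quotas: P6 2, P1 1, P8 4, P4 3 (sum 10, leaving 2 seats).
Remainders in descending order: P8 0.6852, P6 0.5052, P1 0.4728, P4 0.3367.
Largest remainders: P8, P6 receive the extra seats.

P6 3; P1 1; P8 5; P4 3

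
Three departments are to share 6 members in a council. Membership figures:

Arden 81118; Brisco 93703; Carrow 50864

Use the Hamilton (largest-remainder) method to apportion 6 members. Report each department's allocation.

Standard divisor: 225685 ÷ 6 ≈ 37614.167.
Standard quotas: Arden 2.1566, Brisco 2.4912, Carrow 1.3523.
Lower quotas: Arden 2, Brisco 2, Carrow 1 (sum 5, leaving 1 seat).
Remainders in descending order: Brisco 0.4912, Carrow 0.3523, Arden 0.1566.
The surplus seat goes to Brisco.

Arden 2, Brisco 3, Carrow 1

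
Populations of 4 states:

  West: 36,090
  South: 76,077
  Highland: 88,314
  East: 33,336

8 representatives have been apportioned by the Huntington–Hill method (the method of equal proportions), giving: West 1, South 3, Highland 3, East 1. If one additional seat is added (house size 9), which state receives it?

Priority for the next seat is population ÷ (√(s·(s+1))).
Priorities: West 25519.484, South 21961.538, Highland 25494.056, East 23572.112.
Highest priority: West.

West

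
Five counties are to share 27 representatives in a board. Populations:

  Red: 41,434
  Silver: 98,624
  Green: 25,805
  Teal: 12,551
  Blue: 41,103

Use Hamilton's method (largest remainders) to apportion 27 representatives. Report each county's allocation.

Standard divisor: 219517 ÷ 27 ≈ 8130.259.
Standard quotas: Red 5.0963, Silver 12.1305, Green 3.1739, Teal 1.5437, Blue 5.0556.
Lower quotas: Red 5, Silver 12, Green 3, Teal 1, Blue 5 (sum 26, leaving 1 seat).
Remainders in descending order: Teal 0.5437, Green 0.1739, Silver 0.1305, Red 0.0963, Blue 0.0556.
The surplus seat goes to Teal.

Red 5, Silver 12, Green 3, Teal 2, Blue 5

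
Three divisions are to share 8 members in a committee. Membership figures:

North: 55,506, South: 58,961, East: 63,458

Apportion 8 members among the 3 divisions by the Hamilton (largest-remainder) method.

North 2; South 3; East 3

Standard divisor: 177925 ÷ 8 ≈ 22240.625.
Standard quotas: North 2.4957, South 2.6510, East 2.8532.
Lower quotas: North 2, South 2, East 2 (sum 6, leaving 2 seats).
Remainders in descending order: East 0.8532, South 0.6510, North 0.4957.
The surplus seats go to East, South.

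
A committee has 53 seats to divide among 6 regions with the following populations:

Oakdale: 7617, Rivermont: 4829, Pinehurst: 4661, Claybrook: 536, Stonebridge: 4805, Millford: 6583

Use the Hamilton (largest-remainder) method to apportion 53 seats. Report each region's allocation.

Oakdale 14; Rivermont 9; Pinehurst 8; Claybrook 1; Stonebridge 9; Millford 12

Standard divisor: 29031 ÷ 53 ≈ 547.755.
Standard quotas: Oakdale 13.9059, Rivermont 8.8160, Pinehurst 8.5093, Claybrook 0.9785, Stonebridge 8.7722, Millford 12.0182.
Lower quotas: Oakdale 13, Rivermont 8, Pinehurst 8, Claybrook 0, Stonebridge 8, Millford 12 (sum 49, leaving 4 seats).
Remainders in descending order: Claybrook 0.9785, Oakdale 0.9059, Rivermont 0.8160, Stonebridge 0.7722, Pinehurst 0.5093, Millford 0.0182.
The surplus seats go to Claybrook, Oakdale, Rivermont, Stonebridge.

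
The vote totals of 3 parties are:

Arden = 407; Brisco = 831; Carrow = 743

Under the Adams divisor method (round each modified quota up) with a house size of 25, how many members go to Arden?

5

Standard divisor 1981/25 ≈ 79.24; standard quotas: Arden 5.136, Brisco 10.487, Carrow 9.377.
Rounding up gives 6, 11, 10 = 27 seats, so the divisor must be adjusted.
With modified divisor 82.8: modified quotas Arden 4.915, Brisco 10.036, Carrow 8.973.
Rounding up: Arden 5, Brisco 11, Carrow 9 (total 25).
Arden receives 5.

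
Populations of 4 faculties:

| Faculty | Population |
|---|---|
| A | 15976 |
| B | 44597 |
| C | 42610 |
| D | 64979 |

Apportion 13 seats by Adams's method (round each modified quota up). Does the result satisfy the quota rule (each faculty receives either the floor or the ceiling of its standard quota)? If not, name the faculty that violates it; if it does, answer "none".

none

Standard quotas: A 1.235, B 3.448, C 3.294, D 5.023.
Adams allocation: A 2, B 3, C 3, D 5.
Every allocation lies between the lower and upper quota.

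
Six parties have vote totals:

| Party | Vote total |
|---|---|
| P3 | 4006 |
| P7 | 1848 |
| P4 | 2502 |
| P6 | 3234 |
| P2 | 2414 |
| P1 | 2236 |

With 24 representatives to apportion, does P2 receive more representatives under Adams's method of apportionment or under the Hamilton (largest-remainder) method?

Adams

Adams: P3 5, P7 3, P4 4, P6 5, P2 4, P1 3.
Hamilton: P3 6, P7 3, P4 4, P6 5, P2 3, P1 3.
P2 gets 4 under Adams and 3 under Hamilton.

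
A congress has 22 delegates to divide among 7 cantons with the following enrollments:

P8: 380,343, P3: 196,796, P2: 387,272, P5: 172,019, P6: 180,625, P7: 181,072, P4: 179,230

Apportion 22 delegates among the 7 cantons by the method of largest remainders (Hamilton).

P8 5, P3 3, P2 5, P5 2, P6 2, P7 3, P4 2

Standard divisor: 1677357 ÷ 22 ≈ 76243.5.
Standard quotas: P8 4.9885, P3 2.5812, P2 5.0794, P5 2.2562, P6 2.3691, P7 2.3749, P4 2.3508.
Lower quotas: P8 4, P3 2, P2 5, P5 2, P6 2, P7 2, P4 2 (sum 19, leaving 3 seats).
Remainders in descending order: P8 0.9885, P3 0.5812, P7 0.3749, P6 0.3691, P4 0.3508, P5 0.2562, P2 0.0794.
The surplus seats go to P8, P3, P7.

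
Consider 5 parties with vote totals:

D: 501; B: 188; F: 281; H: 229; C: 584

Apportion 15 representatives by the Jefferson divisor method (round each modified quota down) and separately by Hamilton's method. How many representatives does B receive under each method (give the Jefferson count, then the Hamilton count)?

1 and 2

Jefferson: D 5, B 1, F 2, H 2, C 5.
Hamilton: D 4, B 2, F 2, H 2, C 5.
B gets 1 under Jefferson and 2 under Hamilton.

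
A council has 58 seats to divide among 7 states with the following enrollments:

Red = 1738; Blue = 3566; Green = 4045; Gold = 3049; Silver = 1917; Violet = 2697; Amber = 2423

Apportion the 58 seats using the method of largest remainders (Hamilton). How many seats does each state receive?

Red 5, Blue 11, Green 12, Gold 9, Silver 6, Violet 8, Amber 7

Total 19435; standard divisor 19435/58 ≈ 335.086.
Standard quotas: Red 5.187, Blue 10.642, Green 12.072, Gold 9.099, Silver 5.721, Violet 8.049, Amber 7.231.
Lower quotas: Red 5, Blue 10, Green 12, Gold 9, Silver 5, Violet 8, Amber 7 (sum 56, leaving 2 seats).
Remainders in descending order: Silver 0.721, Blue 0.642, Amber 0.231, Red 0.187, Gold 0.099, Green 0.072, Violet 0.049.
The surplus seats go to Silver, Blue.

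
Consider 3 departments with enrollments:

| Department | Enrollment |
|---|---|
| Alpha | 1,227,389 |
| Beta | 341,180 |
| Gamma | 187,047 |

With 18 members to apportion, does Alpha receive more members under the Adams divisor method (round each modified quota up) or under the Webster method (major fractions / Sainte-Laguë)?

Adams: Alpha 12, Beta 4, Gamma 2.
Webster: Alpha 13, Beta 3, Gamma 2.
Alpha gets 12 under Adams and 13 under Webster.

Webster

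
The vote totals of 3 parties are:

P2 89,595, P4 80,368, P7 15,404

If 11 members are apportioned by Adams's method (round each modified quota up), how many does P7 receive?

Standard divisor 185367/11 ≈ 16851.545; standard quotas: P2 5.317, P4 4.769, P7 0.914.
Rounding up gives 6, 5, 1 = 12 seats, so the divisor must be adjusted.
With modified divisor 19000: modified quotas P2 4.716, P4 4.230, P7 0.811.
Rounding up: P2 5, P4 5, P7 1 (total 11).
P7 receives 1.

1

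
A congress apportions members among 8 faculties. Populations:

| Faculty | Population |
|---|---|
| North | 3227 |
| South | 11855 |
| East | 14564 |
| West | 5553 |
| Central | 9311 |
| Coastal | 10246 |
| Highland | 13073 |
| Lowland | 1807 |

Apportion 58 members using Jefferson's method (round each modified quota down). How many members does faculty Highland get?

11

Standard divisor 69636/58 ≈ 1200.621; standard quotas: North 2.688, South 9.874, East 12.130, West 4.625, Central 7.755, Coastal 8.534, Highland 10.889, Lowland 1.505.
Rounding down gives 2, 9, 12, 4, 7, 8, 10, 1 = 53 seats, so the divisor must be adjusted.
With modified divisor 1115.5: modified quotas North 2.893, South 10.628, East 13.056, West 4.978, Central 8.347, Coastal 9.185, Highland 11.719, Lowland 1.620.
Rounding down: North 2, South 10, East 13, West 4, Central 8, Coastal 9, Highland 11, Lowland 1 (total 58).
Highland receives 11.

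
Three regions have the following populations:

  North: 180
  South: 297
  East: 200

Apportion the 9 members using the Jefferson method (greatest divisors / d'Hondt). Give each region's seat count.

North=2, South=4, East=3

Standard divisor 677/9 ≈ 75.222; standard quotas: North 2.393, South 3.948, East 2.659.
Rounding down gives 2, 3, 2 = 7 seats, so the divisor must be adjusted.
With modified divisor 63: modified quotas North 2.857, South 4.714, East 3.175.
Rounding down: North 2, South 4, East 3 (total 9).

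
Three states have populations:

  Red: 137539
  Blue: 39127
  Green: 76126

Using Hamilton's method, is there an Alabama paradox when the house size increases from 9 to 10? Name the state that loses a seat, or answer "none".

At 9 seats: Red 5, Blue 1, Green 3.
At 10 seats: Red 5, Blue 2, Green 3.
No state's allocation decreased.

none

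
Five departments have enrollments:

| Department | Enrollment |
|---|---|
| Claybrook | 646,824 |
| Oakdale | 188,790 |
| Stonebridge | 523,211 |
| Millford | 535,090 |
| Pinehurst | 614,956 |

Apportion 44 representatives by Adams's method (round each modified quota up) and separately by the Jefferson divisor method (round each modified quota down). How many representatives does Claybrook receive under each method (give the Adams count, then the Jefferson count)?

11 and 12

Adams: Claybrook 11, Oakdale 4, Stonebridge 9, Millford 9, Pinehurst 11.
Jefferson: Claybrook 12, Oakdale 3, Stonebridge 9, Millford 9, Pinehurst 11.
Claybrook gets 11 under Adams and 12 under Jefferson.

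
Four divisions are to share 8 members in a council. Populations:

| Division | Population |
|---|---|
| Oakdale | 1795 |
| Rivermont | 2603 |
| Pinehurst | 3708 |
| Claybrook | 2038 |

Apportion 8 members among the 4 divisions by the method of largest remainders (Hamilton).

Oakdale 1; Rivermont 2; Pinehurst 3; Claybrook 2

Total 10144; standard divisor 10144/8 = 1268.
Standard quotas: Oakdale 1.416, Rivermont 2.053, Pinehurst 2.924, Claybrook 1.607.
Lower quotas: Oakdale 1, Rivermont 2, Pinehurst 2, Claybrook 1 (sum 6, leaving 2 seats).
Remainders in descending order: Pinehurst 0.924, Claybrook 0.607, Oakdale 0.416, Rivermont 0.053.
The surplus seats go to Pinehurst, Claybrook.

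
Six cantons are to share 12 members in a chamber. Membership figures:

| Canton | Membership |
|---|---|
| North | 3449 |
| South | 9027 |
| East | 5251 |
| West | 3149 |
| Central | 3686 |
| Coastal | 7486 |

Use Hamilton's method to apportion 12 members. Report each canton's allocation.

Total 32048; standard divisor 32048/12 ≈ 2670.667.
Standard quotas: North 1.2914, South 3.3801, East 1.9662, West 1.1791, Central 1.3802, Coastal 2.8030.
Lower quotas: North 1, South 3, East 1, West 1, Central 1, Coastal 2 (sum 9, leaving 3 seats).
Remainders in descending order: East 0.9662, Coastal 0.8030, Central 0.3802, South 0.3801, North 0.2914, West 0.1791.
The surplus seats go to East, Coastal, Central.

North=1, South=3, East=2, West=1, Central=2, Coastal=3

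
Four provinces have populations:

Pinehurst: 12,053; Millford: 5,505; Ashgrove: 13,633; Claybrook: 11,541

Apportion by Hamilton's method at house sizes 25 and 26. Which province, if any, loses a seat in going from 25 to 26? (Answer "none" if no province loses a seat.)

none

At 25 seats: Pinehurst 7, Millford 3, Ashgrove 8, Claybrook 7.
At 26 seats: Pinehurst 7, Millford 4, Ashgrove 8, Claybrook 7.
No province's allocation decreased.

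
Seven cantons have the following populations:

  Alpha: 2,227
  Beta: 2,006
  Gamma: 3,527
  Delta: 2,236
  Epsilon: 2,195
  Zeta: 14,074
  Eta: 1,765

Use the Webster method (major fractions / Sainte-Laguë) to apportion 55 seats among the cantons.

Standard divisor 28030/55 ≈ 509.636; standard quotas: Alpha 4.370, Beta 3.936, Gamma 6.921, Delta 4.387, Epsilon 4.307, Zeta 27.616, Eta 3.463.
Rounding to the nearest integer gives 4, 4, 7, 4, 4, 28, 3 = 54 seats, so the divisor must be adjusted.
With modified divisor 500: modified quotas Alpha 4.454, Beta 4.012, Gamma 7.054, Delta 4.472, Epsilon 4.390, Zeta 28.148, Eta 3.530.
Rounding to the nearest integer: Alpha 4, Beta 4, Gamma 7, Delta 4, Epsilon 4, Zeta 28, Eta 4 (total 55).

Alpha 4; Beta 4; Gamma 7; Delta 4; Epsilon 4; Zeta 28; Eta 4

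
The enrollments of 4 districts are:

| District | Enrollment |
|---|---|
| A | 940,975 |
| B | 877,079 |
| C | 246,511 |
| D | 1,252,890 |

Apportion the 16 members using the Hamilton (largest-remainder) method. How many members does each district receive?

A 5; B 4; C 1; D 6

Total 3317455; standard divisor 3317455/16 ≈ 207340.938.
Standard quotas: A 4.5383, B 4.2301, C 1.1889, D 6.0427.
Lower quotas: A 4, B 4, C 1, D 6 (sum 15, leaving 1 seat).
Remainders in descending order: A 0.5383, B 0.2301, C 0.1889, D 0.0427.
The surplus seat goes to A.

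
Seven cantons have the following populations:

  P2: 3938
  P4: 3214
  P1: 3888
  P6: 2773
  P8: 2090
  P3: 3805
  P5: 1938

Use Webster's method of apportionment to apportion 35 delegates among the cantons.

P2: 7, P4: 5, P1: 6, P6: 5, P8: 3, P3: 6, P5: 3

Standard divisor 21646/35 ≈ 618.457; standard quotas: P2 6.367, P4 5.197, P1 6.287, P6 4.484, P8 3.379, P3 6.152, P5 3.134.
Rounding to the nearest integer gives 6, 5, 6, 4, 3, 6, 3 = 33 seats, so the divisor must be adjusted.
With modified divisor 602: modified quotas P2 6.542, P4 5.339, P1 6.458, P6 4.606, P8 3.472, P3 6.321, P5 3.219.
Rounding to the nearest integer: P2 7, P4 5, P1 6, P6 5, P8 3, P3 6, P5 3 (total 35).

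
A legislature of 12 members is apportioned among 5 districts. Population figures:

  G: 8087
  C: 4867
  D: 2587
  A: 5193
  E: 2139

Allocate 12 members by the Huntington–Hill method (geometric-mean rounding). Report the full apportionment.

G 4, C 3, D 1, A 3, E 1

With divisor 1908: modified quotas G 4.238, C 2.551, D 1.356, A 2.722, E 1.121.
Geometric-mean thresholds: G √(4·5)=4.472, C √(2·3)=2.449, D √(1·2)=1.414, A √(2·3)=2.449, E √(1·2)=1.414.
Each quota rounded against its threshold gives G 4, C 3, D 1, A 3, E 1 (total 12).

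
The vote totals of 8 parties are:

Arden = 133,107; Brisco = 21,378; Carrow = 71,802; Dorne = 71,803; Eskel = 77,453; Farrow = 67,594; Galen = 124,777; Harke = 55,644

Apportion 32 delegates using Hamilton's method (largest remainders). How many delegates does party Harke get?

3

Total 623558; standard divisor 623558/32 ≈ 19486.188.
Standard quotas: Arden 6.8308, Brisco 1.0971, Carrow 3.6848, Dorne 3.6848, Eskel 3.9748, Farrow 3.4688, Galen 6.4034, Harke 2.8556.
Lower quotas: Arden 6, Brisco 1, Carrow 3, Dorne 3, Eskel 3, Farrow 3, Galen 6, Harke 2 (sum 27, leaving 5 seats).
Remainders in descending order: Eskel 0.9748, Harke 0.8556, Arden 0.8308, Dorne 0.6848, Carrow 0.6848, Farrow 0.4688, Galen 0.4034, Brisco 0.0971.
Largest remainders: Eskel, Harke, Arden, Dorne, Carrow receive the extra seats.
Harke receives 3.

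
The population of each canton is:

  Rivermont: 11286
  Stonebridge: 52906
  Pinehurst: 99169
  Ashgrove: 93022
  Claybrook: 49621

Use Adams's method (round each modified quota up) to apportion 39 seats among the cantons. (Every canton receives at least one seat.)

Rivermont=2; Stonebridge=7; Pinehurst=12; Ashgrove=12; Claybrook=6

Standard divisor 306004/39 ≈ 7846.256; standard quotas: Rivermont 1.438, Stonebridge 6.743, Pinehurst 12.639, Ashgrove 11.856, Claybrook 6.324.
Rounding up gives 2, 7, 13, 12, 7 = 41 seats, so the divisor must be adjusted.
With modified divisor 8400: modified quotas Rivermont 1.344, Stonebridge 6.298, Pinehurst 11.806, Ashgrove 11.074, Claybrook 5.907.
Rounding up: Rivermont 2, Stonebridge 7, Pinehurst 12, Ashgrove 12, Claybrook 6 (total 39).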